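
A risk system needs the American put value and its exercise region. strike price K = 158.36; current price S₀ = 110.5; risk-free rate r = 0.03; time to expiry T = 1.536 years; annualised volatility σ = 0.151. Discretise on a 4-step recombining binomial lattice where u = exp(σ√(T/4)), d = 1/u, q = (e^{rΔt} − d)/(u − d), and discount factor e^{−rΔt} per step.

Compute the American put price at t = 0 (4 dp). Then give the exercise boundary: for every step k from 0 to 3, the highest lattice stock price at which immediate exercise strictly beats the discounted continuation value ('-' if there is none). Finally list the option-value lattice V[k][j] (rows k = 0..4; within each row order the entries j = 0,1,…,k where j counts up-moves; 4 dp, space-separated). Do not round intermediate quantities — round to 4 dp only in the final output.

Δt=0.38400  u=1.09809  d=0.91067  q=0.53845  discount=0.98855
step 4 (expiry): payoffs max(K−S,0) = 82.3602 66.7195 47.8600 25.1192 0.0000
step 3: (k=3,j=0): S=83.4545, (K−S)⁺=74.9055, hold=73.0917 ⇒ V=74.9055 exercise | (k=3,j=1): S=100.6294, (K−S)⁺=57.7306, hold=55.9168 ⇒ V=57.7306 exercise | (k=3,j=2): S=121.3388, (K−S)⁺=37.0212, hold=35.2073 ⇒ V=37.0212 exercise | (k=3,j=3): S=146.3102, (K−S)⁺=12.0498, hold=11.4610 ⇒ V=12.0498 exercise  boundary S*=146.3102
step 2: (k=2,j=0): S=91.6405, (K−S)⁺=66.7195, hold=64.9057 ⇒ V=66.7195 exercise | (k=2,j=1): S=110.5000, (K−S)⁺=47.8600, hold=46.0462 ⇒ V=47.8600 exercise | (k=2,j=2): S=133.2408, (K−S)⁺=25.1192, hold=23.3054 ⇒ V=25.1192 exercise  boundary S*=133.2408
step 1: (k=1,j=0): S=100.6294, (K−S)⁺=57.7306, hold=55.9168 ⇒ V=57.7306 exercise | (k=1,j=1): S=121.3388, (K−S)⁺=37.0212, hold=35.2073 ⇒ V=37.0212 exercise  boundary S*=121.3388
step 0: (k=0,j=0): S=110.5000, (K−S)⁺=47.8600, hold=46.0462 ⇒ V=47.8600 exercise  boundary S*=110.5000

price = 47.8600
boundary = 110.5000 121.3388 133.2408 146.3102
tree:
47.8600
57.7306 37.0212
66.7195 47.8600 25.1192
74.9055 57.7306 37.0212 12.0498
82.3602 66.7195 47.8600 25.1192 0.0000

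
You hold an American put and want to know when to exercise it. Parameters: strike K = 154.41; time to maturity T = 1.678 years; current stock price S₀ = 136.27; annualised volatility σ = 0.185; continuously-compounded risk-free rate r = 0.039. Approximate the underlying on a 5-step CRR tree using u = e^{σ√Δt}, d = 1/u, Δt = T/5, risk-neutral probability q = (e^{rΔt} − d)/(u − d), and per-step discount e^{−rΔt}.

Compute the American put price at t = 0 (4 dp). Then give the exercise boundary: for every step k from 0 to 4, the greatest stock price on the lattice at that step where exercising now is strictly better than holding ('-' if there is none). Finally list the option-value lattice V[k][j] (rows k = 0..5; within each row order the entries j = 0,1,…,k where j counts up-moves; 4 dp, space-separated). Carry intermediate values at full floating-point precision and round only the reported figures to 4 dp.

Δt=0.33560  u=1.11313  d=0.89837  q=0.53458  discount=0.98700
step 5 (expiry): payoffs max(K−S,0) = 74.6696 55.6077 31.9890 2.7243 0.0000 0.0000
step 4: (k=4,j=0): S=88.7611, (K−S)⁺=65.6489, hold=63.6411 ⇒ V=65.6489 exercise | (k=4,j=1): S=109.9795, (K−S)⁺=44.4305, hold=42.4227 ⇒ V=44.4305 exercise | (k=4,j=2): S=136.2700, (K−S)⁺=18.1400, hold=16.1322 ⇒ V=18.1400 exercise | (k=4,j=3): S=168.8453, (K−S)⁺=0.0000, hold=1.2515 ⇒ V=1.2515 continue | (k=4,j=4): S=209.2077, (K−S)⁺=0.0000, hold=0.0000 ⇒ V=0.0000 continue  boundary S*=136.2700
step 3: (k=3,j=0): S=98.8023, (K−S)⁺=55.6077, hold=53.5999 ⇒ V=55.6077 exercise | (k=3,j=1): S=122.4210, (K−S)⁺=31.9890, hold=29.9812 ⇒ V=31.9890 exercise | (k=3,j=2): S=151.6857, (K−S)⁺=2.7243, hold=8.9933 ⇒ V=8.9933 continue | (k=3,j=3): S=187.9461, (K−S)⁺=0.0000, hold=0.5749 ⇒ V=0.5749 continue  boundary S*=122.4210
step 2: (k=2,j=0): S=109.9795, (K−S)⁺=44.4305, hold=42.4227 ⇒ V=44.4305 exercise | (k=2,j=1): S=136.2700, (K−S)⁺=18.1400, hold=19.4399 ⇒ V=19.4399 continue | (k=2,j=2): S=168.8453, (K−S)⁺=0.0000, hold=4.4346 ⇒ V=4.4346 continue  boundary S*=109.9795
step 1: (k=1,j=0): S=122.4210, (K−S)⁺=31.9890, hold=30.6670 ⇒ V=31.9890 exercise | (k=1,j=1): S=151.6857, (K−S)⁺=2.7243, hold=11.2699 ⇒ V=11.2699 continue  boundary S*=122.4210
step 0: (k=0,j=0): S=136.2700, (K−S)⁺=18.1400, hold=20.6411 ⇒ V=20.6411 continue  boundary S*=-

price = 20.6411
boundary = - 122.4210 109.9795 122.4210 136.2700
tree:
20.6411
31.9890 11.2699
44.4305 19.4399 4.4346
55.6077 31.9890 8.9933 0.5749
65.6489 44.4305 18.1400 1.2515 0.0000
74.6696 55.6077 31.9890 2.7243 0.0000 0.0000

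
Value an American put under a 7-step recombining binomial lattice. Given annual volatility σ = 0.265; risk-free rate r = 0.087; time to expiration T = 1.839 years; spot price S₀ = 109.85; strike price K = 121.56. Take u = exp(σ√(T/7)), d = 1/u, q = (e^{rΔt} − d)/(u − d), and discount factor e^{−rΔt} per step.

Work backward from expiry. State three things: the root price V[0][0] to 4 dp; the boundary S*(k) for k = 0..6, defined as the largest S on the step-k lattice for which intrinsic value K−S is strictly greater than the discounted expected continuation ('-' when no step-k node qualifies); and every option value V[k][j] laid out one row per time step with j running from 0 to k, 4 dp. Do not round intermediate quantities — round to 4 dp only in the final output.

Δt=0.26271, u=1.14548, d=0.87299, q=0.55094, disc=e^(-rΔt)=0.97740
k=7 terminal: V=max(K-S,0) → 79.1102 65.8601 48.4743 25.6617 0.0000 0.0000 0.0000 0.0000
k=6: j=0 S=48.6256 intr=72.9344 cont=70.1875 V=72.9344[EX]; j=1 S=63.8034 intr=57.7566 cont=55.0098 V=57.7566[EX]; j=2 S=83.7186 intr=37.8414 cont=35.0946 V=37.8414[EX]; j=3 S=109.8500 intr=11.7100 cont=11.2633 V=11.7100[EX]; j=4 S=144.1379 intr=0.0000 cont=0.0000 V=0.0000[hold]; j=5 S=189.1283 intr=0.0000 cont=0.0000 V=0.0000[hold]; j=6 S=248.1618 intr=0.0000 cont=0.0000 V=0.0000[hold]  S*(6)=109.8500
k=5: j=0 S=55.6999 intr=65.8601 cont=63.1132 V=65.8601[EX]; j=1 S=73.0857 intr=48.4743 cont=45.7274 V=48.4743[EX]; j=2 S=95.8983 intr=25.6617 cont=22.9148 V=25.6617[EX]; j=3 S=125.8314 intr=0.0000 cont=5.1397 V=5.1397[hold]; j=4 S=165.1078 intr=0.0000 cont=0.0000 V=0.0000[hold]; j=5 S=216.6435 intr=0.0000 cont=0.0000 V=0.0000[hold]  S*(5)=95.8983
k=4: j=0 S=63.8034 intr=57.7566 cont=55.0098 V=57.7566[EX]; j=1 S=83.7186 intr=37.8414 cont=35.0946 V=37.8414[EX]; j=2 S=109.8500 intr=11.7100 cont=14.0309 V=14.0309[hold]; j=3 S=144.1379 intr=0.0000 cont=2.2559 V=2.2559[hold]; j=4 S=189.1283 intr=0.0000 cont=0.0000 V=0.0000[hold]  S*(4)=83.7186
k=3: j=0 S=73.0857 intr=48.4743 cont=45.7274 V=48.4743[EX]; j=1 S=95.8983 intr=25.6617 cont=24.1646 V=25.6617[EX]; j=2 S=125.8314 intr=0.0000 cont=7.3731 V=7.3731[hold]; j=3 S=165.1078 intr=0.0000 cont=0.9901 V=0.9901[hold]  S*(3)=95.8983
k=2: j=0 S=83.7186 intr=37.8414 cont=35.0946 V=37.8414[EX]; j=1 S=109.8500 intr=11.7100 cont=15.2336 V=15.2336[hold]; j=2 S=144.1379 intr=0.0000 cont=3.7693 V=3.7693[hold]  S*(2)=83.7186
k=1: j=0 S=95.8983 intr=25.6617 cont=24.8122 V=25.6617[EX]; j=1 S=125.8314 intr=0.0000 cont=8.7160 V=8.7160[hold]  S*(1)=95.8983
k=0: j=0 S=109.8500 intr=11.7100 cont=15.9567 V=15.9567[hold]  S*(0)=-

price = 15.9567
boundary = - 95.8983 83.7186 95.8983 83.7186 95.8983 109.8500
tree:
15.9567
25.6617 8.7160
37.8414 15.2336 3.7693
48.4743 25.6617 7.3731 0.9901
57.7566 37.8414 14.0309 2.2559 0.0000
65.8601 48.4743 25.6617 5.1397 0.0000 0.0000
72.9344 57.7566 37.8414 11.7100 0.0000 0.0000 0.0000
79.1102 65.8601 48.4743 25.6617 0.0000 0.0000 0.0000 0.0000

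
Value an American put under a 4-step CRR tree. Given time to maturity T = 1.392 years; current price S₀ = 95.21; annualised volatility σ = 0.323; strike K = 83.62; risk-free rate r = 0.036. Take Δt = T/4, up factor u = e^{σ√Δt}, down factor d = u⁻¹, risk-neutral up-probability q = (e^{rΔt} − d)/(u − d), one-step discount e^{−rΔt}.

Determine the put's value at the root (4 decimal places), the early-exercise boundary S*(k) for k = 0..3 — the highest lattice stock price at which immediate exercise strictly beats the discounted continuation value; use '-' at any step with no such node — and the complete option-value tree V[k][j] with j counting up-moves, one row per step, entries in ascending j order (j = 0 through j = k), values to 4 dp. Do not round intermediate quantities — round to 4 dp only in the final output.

price = 7.4267
boundary = - - - 53.7561
tree:
7.4267
12.3135 2.4387
19.7032 4.7987 0.0000
29.8639 9.4425 0.0000 0.0000
39.1900 18.5802 0.0000 0.0000 0.0000

params: Δt=0.34800 u=1.20991 d=0.82651 q=0.48539 e^(-rΔt)=0.98755
t_4 payoffs: 39.1900 18.5802 0.0000 0.0000 0.0000
t_3: node(3,0) S=53.7561 payoff=29.8639 vs cont=28.8228 → 29.8639 [stop]  node(3,1) S=78.6921 payoff=4.9279 vs cont=9.4425 → 9.4425 [wait]  node(3,2) S=115.1951 payoff=0.0000 vs cont=0.0000 → 0.0000 [wait]  node(3,3) S=168.6310 payoff=0.0000 vs cont=0.0000 → 0.0000 [wait]  ⇒ S*(3)=53.7561
t_2: node(2,0) S=65.0398 payoff=18.5802 vs cont=19.7032 → 19.7032 [wait]  node(2,1) S=95.2100 payoff=0.0000 vs cont=4.7987 → 4.7987 [wait]  node(2,2) S=139.3753 payoff=0.0000 vs cont=0.0000 → 0.0000 [wait]  ⇒ S*(2)=-
t_1: node(1,0) S=78.6921 payoff=4.9279 vs cont=12.3135 → 12.3135 [wait]  node(1,1) S=115.1951 payoff=0.0000 vs cont=2.4387 → 2.4387 [wait]  ⇒ S*(1)=-
t_0: node(0,0) S=95.2100 payoff=0.0000 vs cont=7.4267 → 7.4267 [wait]  ⇒ S*(0)=-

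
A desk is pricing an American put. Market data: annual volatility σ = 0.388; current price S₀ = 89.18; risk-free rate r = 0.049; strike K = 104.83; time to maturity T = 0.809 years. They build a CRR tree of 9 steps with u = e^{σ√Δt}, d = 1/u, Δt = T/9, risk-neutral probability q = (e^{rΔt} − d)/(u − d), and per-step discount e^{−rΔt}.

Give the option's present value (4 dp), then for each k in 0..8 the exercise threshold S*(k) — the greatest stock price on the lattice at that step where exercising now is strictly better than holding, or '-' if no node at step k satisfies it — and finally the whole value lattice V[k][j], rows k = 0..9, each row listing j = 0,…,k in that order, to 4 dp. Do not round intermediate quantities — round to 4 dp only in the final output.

params: Δt=0.08989 u=1.12336 d=0.89018 q=0.48988 e^(-rΔt)=0.99561
t_9 payoffs: 73.5273 65.3277 54.9801 41.9221 25.4435 4.6484 0.0000 0.0000 0.0000 0.0000
t_8: node(8,0) S=35.1643 payoff=69.6657 vs cont=69.2050 → 69.6657 [stop]  node(8,1) S=44.3755 payoff=60.4545 vs cont=59.9938 → 60.4545 [stop]  node(8,2) S=55.9996 payoff=48.8304 vs cont=48.3697 → 48.8304 [stop]  node(8,3) S=70.6685 payoff=34.1615 vs cont=33.7007 → 34.1615 [stop]  node(8,4) S=89.1800 payoff=15.6500 vs cont=15.1893 → 15.6500 [stop]  node(8,5) S=112.5405 payoff=0.0000 vs cont=2.3608 → 2.3608 [wait]  node(8,6) S=142.0202 payoff=0.0000 vs cont=0.0000 → 0.0000 [wait]  node(8,7) S=179.2221 payoff=0.0000 vs cont=0.0000 → 0.0000 [wait]  node(8,8) S=226.1688 payoff=0.0000 vs cont=0.0000 → 0.0000 [wait]  ⇒ S*(8)=89.1800
t_7: node(7,0) S=39.5023 payoff=65.3277 vs cont=64.8669 → 65.3277 [stop]  node(7,1) S=49.8499 payoff=54.9801 vs cont=54.5194 → 54.9801 [stop]  node(7,2) S=62.9079 payoff=41.9221 vs cont=41.4613 → 41.9221 [stop]  node(7,3) S=79.3865 payoff=25.4435 vs cont=24.9828 → 25.4435 [stop]  node(7,4) S=100.1816 payoff=4.6484 vs cont=9.0997 → 9.0997 [wait]  node(7,5) S=126.4240 payoff=0.0000 vs cont=1.1990 → 1.1990 [wait]  node(7,6) S=159.5404 payoff=0.0000 vs cont=0.0000 → 0.0000 [wait]  node(7,7) S=201.3317 payoff=0.0000 vs cont=0.0000 → 0.0000 [wait]  ⇒ S*(7)=79.3865
t_6: node(6,0) S=44.3755 payoff=60.4545 vs cont=59.9938 → 60.4545 [stop]  node(6,1) S=55.9996 payoff=48.8304 vs cont=48.3697 → 48.8304 [stop]  node(6,2) S=70.6685 payoff=34.1615 vs cont=33.7007 → 34.1615 [stop]  node(6,3) S=89.1800 payoff=15.6500 vs cont=17.3603 → 17.3603 [wait]  node(6,4) S=112.5405 payoff=0.0000 vs cont=5.2063 → 5.2063 [wait]  node(6,5) S=142.0202 payoff=0.0000 vs cont=0.6089 → 0.6089 [wait]  node(6,6) S=179.2221 payoff=0.0000 vs cont=0.0000 → 0.0000 [wait]  ⇒ S*(6)=70.6685
t_5: node(5,0) S=49.8499 payoff=54.9801 vs cont=54.5194 → 54.9801 [stop]  node(5,1) S=62.9079 payoff=41.9221 vs cont=41.4613 → 41.9221 [stop]  node(5,2) S=79.3865 payoff=25.4435 vs cont=25.8169 → 25.8169 [wait]  node(5,3) S=100.1816 payoff=4.6484 vs cont=11.3562 → 11.3562 [wait]  node(5,4) S=126.4240 payoff=0.0000 vs cont=2.9412 → 2.9412 [wait]  node(5,5) S=159.5404 payoff=0.0000 vs cont=0.3093 → 0.3093 [wait]  ⇒ S*(5)=62.9079
t_4: node(4,0) S=55.9996 payoff=48.8304 vs cont=48.3697 → 48.8304 [stop]  node(4,1) S=70.6685 payoff=34.1615 vs cont=33.8829 → 34.1615 [stop]  node(4,2) S=89.1800 payoff=15.6500 vs cont=18.6505 → 18.6505 [wait]  node(4,3) S=112.5405 payoff=0.0000 vs cont=7.2020 → 7.2020 [wait]  node(4,4) S=142.0202 payoff=0.0000 vs cont=1.6446 → 1.6446 [wait]  ⇒ S*(4)=70.6685
t_3: node(3,0) S=62.9079 payoff=41.9221 vs cont=41.4613 → 41.9221 [stop]  node(3,1) S=79.3865 payoff=25.4435 vs cont=26.4462 → 26.4462 [wait]  node(3,2) S=100.1816 payoff=4.6484 vs cont=12.9848 → 12.9848 [wait]  node(3,3) S=126.4240 payoff=0.0000 vs cont=4.4599 → 4.4599 [wait]  ⇒ S*(3)=62.9079
t_2: node(2,0) S=70.6685 payoff=34.1615 vs cont=34.1898 → 34.1898 [wait]  node(2,1) S=89.1800 payoff=15.6500 vs cont=19.7645 → 19.7645 [wait]  node(2,2) S=112.5405 payoff=0.0000 vs cont=8.7699 → 8.7699 [wait]  ⇒ S*(2)=-
t_1: node(1,0) S=79.3865 payoff=25.4435 vs cont=27.0039 → 27.0039 [wait]  node(1,1) S=100.1816 payoff=4.6484 vs cont=14.3152 → 14.3152 [wait]  ⇒ S*(1)=-
t_0: node(0,0) S=89.1800 payoff=15.6500 vs cont=20.6966 → 20.6966 [wait]  ⇒ S*(0)=-

price = 20.6966
boundary = - - - 62.9079 70.6685 62.9079 70.6685 79.3865 89.1800
tree:
20.6966
27.0039 14.3152
34.1898 19.7645 8.7699
41.9221 26.4462 12.9848 4.4599
48.8304 34.1615 18.6505 7.2020 1.6446
54.9801 41.9221 25.8169 11.3562 2.9412 0.3093
60.4545 48.8304 34.1615 17.3603 5.2063 0.6089 0.0000
65.3277 54.9801 41.9221 25.4435 9.0997 1.1990 0.0000 0.0000
69.6657 60.4545 48.8304 34.1615 15.6500 2.3608 0.0000 0.0000 0.0000
73.5273 65.3277 54.9801 41.9221 25.4435 4.6484 0.0000 0.0000 0.0000 0.0000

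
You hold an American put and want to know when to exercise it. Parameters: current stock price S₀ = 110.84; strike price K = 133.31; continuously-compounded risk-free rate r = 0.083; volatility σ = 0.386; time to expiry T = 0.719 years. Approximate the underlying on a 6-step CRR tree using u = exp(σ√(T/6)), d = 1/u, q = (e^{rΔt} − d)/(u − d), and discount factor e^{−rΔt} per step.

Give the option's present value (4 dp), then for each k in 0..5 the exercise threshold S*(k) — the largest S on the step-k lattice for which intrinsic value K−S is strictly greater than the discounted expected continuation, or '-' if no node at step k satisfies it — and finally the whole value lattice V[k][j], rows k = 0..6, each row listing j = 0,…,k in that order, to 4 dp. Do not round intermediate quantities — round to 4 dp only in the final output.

price = 26.0156
boundary = - 96.9763 84.8466 96.9763 84.8466 96.9763
tree:
26.0156
36.3337 16.3746
48.4634 24.9175 8.2899
59.0759 36.3337 14.1740 2.6623
68.3610 48.4634 23.3520 5.4205 0.0000
76.4848 59.0759 36.3337 11.0362 0.0000 0.0000
83.5924 68.3610 48.4634 22.4700 0.0000 0.0000 0.0000

Δt=0.11983, u=1.14296, d=0.87492, q=0.50394, disc=e^(-rΔt)=0.99010
k=6 terminal: V=max(K-S,0) → 83.5924 68.3610 48.4634 22.4700 0.0000 0.0000 0.0000
k=5: j=0 S=56.8252 intr=76.4848 cont=75.1654 V=76.4848[EX]; j=1 S=74.2341 intr=59.0759 cont=57.7566 V=59.0759[EX]; j=2 S=96.9763 intr=36.3337 cont=35.0144 V=36.3337[EX]; j=3 S=126.6857 intr=6.6243 cont=11.0362 V=11.0362[hold]; j=4 S=165.4968 intr=0.0000 cont=0.0000 V=0.0000[hold]; j=5 S=216.1980 intr=0.0000 cont=0.0000 V=0.0000[hold]  S*(5)=96.9763
k=4: j=0 S=64.9490 intr=68.3610 cont=67.0417 V=68.3610[EX]; j=1 S=84.8466 intr=48.4634 cont=47.1441 V=48.4634[EX]; j=2 S=110.8400 intr=22.4700 cont=23.3520 V=23.3520[hold]; j=3 S=144.7967 intr=0.0000 cont=5.4205 V=5.4205[hold]; j=4 S=189.1563 intr=0.0000 cont=0.0000 V=0.0000[hold]  S*(4)=84.8466
k=3: j=0 S=74.2341 intr=59.0759 cont=57.7566 V=59.0759[EX]; j=1 S=96.9763 intr=36.3337 cont=35.4544 V=36.3337[EX]; j=2 S=126.6857 intr=6.6243 cont=14.1740 V=14.1740[hold]; j=3 S=165.4968 intr=0.0000 cont=2.6623 V=2.6623[hold]  S*(3)=96.9763
k=2: j=0 S=84.8466 intr=48.4634 cont=47.1441 V=48.4634[EX]; j=1 S=110.8400 intr=22.4700 cont=24.9175 V=24.9175[hold]; j=2 S=144.7967 intr=0.0000 cont=8.2899 V=8.2899[hold]  S*(2)=84.8466
k=1: j=0 S=96.9763 intr=36.3337 cont=36.2356 V=36.3337[EX]; j=1 S=126.6857 intr=6.6243 cont=16.3746 V=16.3746[hold]  S*(1)=96.9763
k=0: j=0 S=110.8400 intr=22.4700 cont=26.0156 V=26.0156[hold]  S*(0)=-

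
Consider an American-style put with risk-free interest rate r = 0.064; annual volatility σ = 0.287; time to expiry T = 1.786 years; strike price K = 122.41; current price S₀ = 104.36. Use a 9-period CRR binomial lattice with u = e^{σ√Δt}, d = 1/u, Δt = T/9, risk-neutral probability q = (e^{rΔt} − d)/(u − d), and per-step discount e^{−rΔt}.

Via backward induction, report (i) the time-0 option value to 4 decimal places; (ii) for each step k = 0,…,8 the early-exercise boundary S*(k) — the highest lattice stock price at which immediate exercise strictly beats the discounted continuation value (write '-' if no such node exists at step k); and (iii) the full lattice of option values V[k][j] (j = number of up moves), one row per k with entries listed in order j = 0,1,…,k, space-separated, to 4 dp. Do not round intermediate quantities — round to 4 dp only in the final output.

price = 22.0228
boundary = - - 80.8137 91.8353 80.8137 91.8353 80.8137 91.8353 104.3600
tree:
22.0228
30.7304 14.4616
41.5963 21.3752 8.3836
51.2952 30.5747 13.3402 3.9771
59.8300 41.5963 20.5816 6.9294 1.3273
67.3405 51.2952 30.5747 11.7882 2.5780 0.1959
73.9497 59.8300 41.5963 19.4219 4.9740 0.4116 0.0000
79.7656 67.3405 51.2952 30.5747 9.5207 0.8648 0.0000 0.0000
84.8836 73.9497 59.8300 41.5963 18.0500 1.8169 0.0000 0.0000 0.0000
89.3873 79.7656 67.3405 51.2952 30.5747 3.8171 0.0000 0.0000 0.0000 0.0000

Δt=0.19844, u=1.13638, d=0.87999, q=0.51793, disc=e^(-rΔt)=0.98738
k=9 terminal: V=max(K-S,0) → 89.3873 79.7656 67.3405 51.2952 30.5747 3.8171 0.0000 0.0000 0.0000 0.0000
k=8: j=0 S=37.5264 intr=84.8836 cont=83.3388 V=84.8836[EX]; j=1 S=48.4603 intr=73.9497 cont=72.4048 V=73.9497[EX]; j=2 S=62.5800 intr=59.8300 cont=58.2852 V=59.8300[EX]; j=3 S=80.8137 intr=41.5963 cont=40.0515 V=41.5963[EX]; j=4 S=104.3600 intr=18.0500 cont=16.5052 V=18.0500[EX]; j=5 S=134.7669 intr=0.0000 cont=1.8169 V=1.8169[hold]; j=6 S=174.0334 intr=0.0000 cont=0.0000 V=0.0000[hold]; j=7 S=224.7408 intr=0.0000 cont=0.0000 V=0.0000[hold]; j=8 S=290.2225 intr=0.0000 cont=0.0000 V=0.0000[hold]  S*(8)=104.3600
k=7: j=0 S=42.6444 intr=79.7656 cont=78.2208 V=79.7656[EX]; j=1 S=55.0695 intr=67.3405 cont=65.7957 V=67.3405[EX]; j=2 S=71.1148 intr=51.2952 cont=49.7503 V=51.2952[EX]; j=3 S=91.8353 intr=30.5747 cont=29.0299 V=30.5747[EX]; j=4 S=118.5929 intr=3.8171 cont=9.5207 V=9.5207[hold]; j=5 S=153.1468 intr=0.0000 cont=0.8648 V=0.8648[hold]; j=6 S=197.7685 intr=0.0000 cont=0.0000 V=0.0000[hold]; j=7 S=255.3915 intr=0.0000 cont=0.0000 V=0.0000[hold]  S*(7)=91.8353
k=6: j=0 S=48.4603 intr=73.9497 cont=72.4048 V=73.9497[EX]; j=1 S=62.5800 intr=59.8300 cont=58.2852 V=59.8300[EX]; j=2 S=80.8137 intr=41.5963 cont=40.0515 V=41.5963[EX]; j=3 S=104.3600 intr=18.0500 cont=19.4219 V=19.4219[hold]; j=4 S=134.7669 intr=0.0000 cont=4.9740 V=4.9740[hold]; j=5 S=174.0334 intr=0.0000 cont=0.4116 V=0.4116[hold]; j=6 S=224.7408 intr=0.0000 cont=0.0000 V=0.0000[hold]  S*(6)=80.8137
k=5: j=0 S=55.0695 intr=67.3405 cont=65.7957 V=67.3405[EX]; j=1 S=71.1148 intr=51.2952 cont=49.7503 V=51.2952[EX]; j=2 S=91.8353 intr=30.5747 cont=29.7315 V=30.5747[EX]; j=3 S=118.5929 intr=3.8171 cont=11.7882 V=11.7882[hold]; j=4 S=153.1468 intr=0.0000 cont=2.5780 V=2.5780[hold]; j=5 S=197.7685 intr=0.0000 cont=0.1959 V=0.1959[hold]  S*(5)=91.8353
k=4: j=0 S=62.5800 intr=59.8300 cont=58.2852 V=59.8300[EX]; j=1 S=80.8137 intr=41.5963 cont=40.0515 V=41.5963[EX]; j=2 S=104.3600 intr=18.0500 cont=20.5816 V=20.5816[hold]; j=3 S=134.7669 intr=0.0000 cont=6.9294 V=6.9294[hold]; j=4 S=174.0334 intr=0.0000 cont=1.3273 V=1.3273[hold]  S*(4)=80.8137
k=3: j=0 S=71.1148 intr=51.2952 cont=49.7503 V=51.2952[EX]; j=1 S=91.8353 intr=30.5747 cont=30.3245 V=30.5747[EX]; j=2 S=118.5929 intr=3.8171 cont=13.3402 V=13.3402[hold]; j=3 S=153.1468 intr=0.0000 cont=3.9771 V=3.9771[hold]  S*(3)=91.8353
k=2: j=0 S=80.8137 intr=41.5963 cont=40.0515 V=41.5963[EX]; j=1 S=104.3600 intr=18.0500 cont=21.3752 V=21.3752[hold]; j=2 S=134.7669 intr=0.0000 cont=8.3836 V=8.3836[hold]  S*(2)=80.8137
k=1: j=0 S=91.8353 intr=30.5747 cont=30.7304 V=30.7304[hold]; j=1 S=118.5929 intr=3.8171 cont=14.4616 V=14.4616[hold]  S*(1)=-
k=0: j=0 S=104.3600 intr=18.0500 cont=22.0228 V=22.0228[hold]  S*(0)=-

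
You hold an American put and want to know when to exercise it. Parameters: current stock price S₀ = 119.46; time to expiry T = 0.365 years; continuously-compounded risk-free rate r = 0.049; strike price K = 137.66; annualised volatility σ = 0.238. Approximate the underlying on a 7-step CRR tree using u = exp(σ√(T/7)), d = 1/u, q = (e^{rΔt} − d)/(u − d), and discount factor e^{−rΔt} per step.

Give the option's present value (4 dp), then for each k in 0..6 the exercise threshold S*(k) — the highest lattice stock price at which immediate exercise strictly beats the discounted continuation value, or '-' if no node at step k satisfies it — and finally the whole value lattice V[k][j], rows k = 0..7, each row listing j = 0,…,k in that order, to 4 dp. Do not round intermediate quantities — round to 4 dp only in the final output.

price = 18.6850
boundary = - 113.1410 107.1562 113.1410 119.4600 113.1410 119.4600
tree:
18.6850
24.5190 13.1722
30.5038 18.3601 8.2526
36.1720 24.5190 12.5334 4.1801
41.5403 30.5038 18.2000 7.1506 1.3464
46.6247 36.1720 24.5190 11.7625 2.7544 0.0000
51.4401 41.5403 30.5038 18.2000 5.6350 0.0000 0.0000
56.0009 46.6247 36.1720 24.5190 11.5281 0.0000 0.0000 0.0000

Δt=0.05214, u=1.05585, d=0.94710, q=0.50994, disc=e^(-rΔt)=0.99745
k=7 terminal: V=max(K-S,0) → 56.0009 46.6247 36.1720 24.5190 11.5281 0.0000 0.0000 0.0000
k=6: j=0 S=86.2199 intr=51.4401 cont=51.0889 V=51.4401[EX]; j=1 S=96.1197 intr=41.5403 cont=41.1890 V=41.5403[EX]; j=2 S=107.1562 intr=30.5038 cont=30.1525 V=30.5038[EX]; j=3 S=119.4600 intr=18.2000 cont=17.8487 V=18.2000[EX]; j=4 S=133.1765 intr=4.4835 cont=5.6350 V=5.6350[hold]; j=5 S=148.4679 intr=0.0000 cont=0.0000 V=0.0000[hold]; j=6 S=165.5151 intr=0.0000 cont=0.0000 V=0.0000[hold]  S*(6)=119.4600
k=5: j=0 S=91.0353 intr=46.6247 cont=46.2734 V=46.6247[EX]; j=1 S=101.4880 intr=36.1720 cont=35.8207 V=36.1720[EX]; j=2 S=113.1410 intr=24.5190 cont=24.1677 V=24.5190[EX]; j=3 S=126.1319 intr=11.5281 cont=11.7625 V=11.7625[hold]; j=4 S=140.6145 intr=0.0000 cont=2.7544 V=2.7544[hold]; j=5 S=156.7600 intr=0.0000 cont=0.0000 V=0.0000[hold]  S*(5)=113.1410
k=4: j=0 S=96.1197 intr=41.5403 cont=41.1890 V=41.5403[EX]; j=1 S=107.1562 intr=30.5038 cont=30.1525 V=30.5038[EX]; j=2 S=119.4600 intr=18.2000 cont=17.9680 V=18.2000[EX]; j=3 S=133.1765 intr=4.4835 cont=7.1506 V=7.1506[hold]; j=4 S=148.4679 intr=0.0000 cont=1.3464 V=1.3464[hold]  S*(4)=119.4600
k=3: j=0 S=101.4880 intr=36.1720 cont=35.8207 V=36.1720[EX]; j=1 S=113.1410 intr=24.5190 cont=24.1677 V=24.5190[EX]; j=2 S=126.1319 intr=11.5281 cont=12.5334 V=12.5334[hold]; j=3 S=140.6145 intr=0.0000 cont=4.1801 V=4.1801[hold]  S*(3)=113.1410
k=2: j=0 S=107.1562 intr=30.5038 cont=30.1525 V=30.5038[EX]; j=1 S=119.4600 intr=18.2000 cont=18.3601 V=18.3601[hold]; j=2 S=133.1765 intr=4.4835 cont=8.2526 V=8.2526[hold]  S*(2)=107.1562
k=1: j=0 S=113.1410 intr=24.5190 cont=24.2492 V=24.5190[EX]; j=1 S=126.1319 intr=11.5281 cont=13.1722 V=13.1722[hold]  S*(1)=113.1410
k=0: j=0 S=119.4600 intr=18.2000 cont=18.6850 V=18.6850[hold]  S*(0)=-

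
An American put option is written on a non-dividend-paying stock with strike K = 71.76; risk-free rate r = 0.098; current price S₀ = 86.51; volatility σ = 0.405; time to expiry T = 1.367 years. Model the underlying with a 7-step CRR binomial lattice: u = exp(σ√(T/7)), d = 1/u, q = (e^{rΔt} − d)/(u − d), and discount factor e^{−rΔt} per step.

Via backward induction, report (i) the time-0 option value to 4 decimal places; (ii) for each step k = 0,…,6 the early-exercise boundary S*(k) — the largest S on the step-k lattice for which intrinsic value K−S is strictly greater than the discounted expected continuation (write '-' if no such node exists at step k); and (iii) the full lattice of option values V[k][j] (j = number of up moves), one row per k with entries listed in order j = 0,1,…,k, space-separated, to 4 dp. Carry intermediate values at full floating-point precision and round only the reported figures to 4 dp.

Δt=0.19529, u=1.19599, d=0.83613, q=0.50907, disc=e^(-rΔt)=0.98104
k=7 terminal: V=max(K-S,0) → 47.0442 36.4068 21.1911 0.0000 0.0000 0.0000 0.0000 0.0000
k=6: j=0 S=29.5598 intr=42.2002 cont=40.8399 V=42.2002[EX]; j=1 S=42.2821 intr=29.4779 cont=28.1176 V=29.4779[EX]; j=2 S=60.4799 intr=11.2801 cont=10.2061 V=11.2801[EX]; j=3 S=86.5100 intr=0.0000 cont=0.0000 V=0.0000[hold]; j=4 S=123.7432 intr=0.0000 cont=0.0000 V=0.0000[hold]; j=5 S=177.0012 intr=0.0000 cont=0.0000 V=0.0000[hold]; j=6 S=253.1810 intr=0.0000 cont=0.0000 V=0.0000[hold]  S*(6)=60.4799
k=5: j=0 S=35.3532 intr=36.4068 cont=35.0465 V=36.4068[EX]; j=1 S=50.5689 intr=21.1911 cont=19.8308 V=21.1911[EX]; j=2 S=72.3334 intr=0.0000 cont=5.4328 V=5.4328[hold]; j=3 S=103.4651 intr=0.0000 cont=0.0000 V=0.0000[hold]; j=4 S=147.9956 intr=0.0000 cont=0.0000 V=0.0000[hold]; j=5 S=211.6916 intr=0.0000 cont=0.0000 V=0.0000[hold]  S*(5)=50.5689
k=4: j=0 S=42.2821 intr=29.4779 cont=28.1176 V=29.4779[EX]; j=1 S=60.4799 intr=11.2801 cont=12.9194 V=12.9194[hold]; j=2 S=86.5100 intr=0.0000 cont=2.6165 V=2.6165[hold]; j=3 S=123.7432 intr=0.0000 cont=0.0000 V=0.0000[hold]; j=4 S=177.0012 intr=0.0000 cont=0.0000 V=0.0000[hold]  S*(4)=42.2821
k=3: j=0 S=50.5689 intr=21.1911 cont=20.6495 V=21.1911[EX]; j=1 S=72.3334 intr=0.0000 cont=7.5290 V=7.5290[hold]; j=2 S=103.4651 intr=0.0000 cont=1.2602 V=1.2602[hold]; j=3 S=147.9956 intr=0.0000 cont=0.0000 V=0.0000[hold]  S*(3)=50.5689
k=2: j=0 S=60.4799 intr=11.2801 cont=13.9663 V=13.9663[hold]; j=1 S=86.5100 intr=0.0000 cont=4.2555 V=4.2555[hold]; j=2 S=123.7432 intr=0.0000 cont=0.6069 V=0.6069[hold]  S*(2)=-
k=1: j=0 S=72.3334 intr=0.0000 cont=8.8518 V=8.8518[hold]; j=1 S=103.4651 intr=0.0000 cont=2.3527 V=2.3527[hold]  S*(1)=-
k=0: j=0 S=86.5100 intr=0.0000 cont=5.4382 V=5.4382[hold]  S*(0)=-

price = 5.4382
boundary = - - - 50.5689 42.2821 50.5689 60.4799
tree:
5.4382
8.8518 2.3527
13.9663 4.2555 0.6069
21.1911 7.5290 1.2602 0.0000
29.4779 12.9194 2.6165 0.0000 0.0000
36.4068 21.1911 5.4328 0.0000 0.0000 0.0000
42.2002 29.4779 11.2801 0.0000 0.0000 0.0000 0.0000
47.0442 36.4068 21.1911 0.0000 0.0000 0.0000 0.0000 0.0000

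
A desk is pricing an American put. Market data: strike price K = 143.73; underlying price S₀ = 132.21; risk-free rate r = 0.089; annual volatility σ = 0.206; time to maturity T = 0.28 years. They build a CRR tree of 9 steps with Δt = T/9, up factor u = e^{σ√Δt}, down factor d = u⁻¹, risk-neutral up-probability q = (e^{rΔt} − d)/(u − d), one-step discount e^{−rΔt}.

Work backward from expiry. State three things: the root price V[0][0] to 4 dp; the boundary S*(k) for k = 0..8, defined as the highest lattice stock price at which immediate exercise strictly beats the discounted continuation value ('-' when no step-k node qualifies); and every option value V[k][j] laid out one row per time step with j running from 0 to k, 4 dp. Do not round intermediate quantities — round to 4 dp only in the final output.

Δt=0.03111  u=1.03700  d=0.96432  q=0.52906  discount=0.99723
step 9 (expiry): payoffs max(K−S,0) = 48.3969 41.2112 33.4837 25.1739 16.2376 6.6278 0.0000 0.0000 0.0000 0.0000
step 8: (k=8,j=0): S=98.8607, (K−S)⁺=44.8693, hold=44.4719 ⇒ V=44.8693 exercise | (k=8,j=1): S=106.3124, (K−S)⁺=37.4176, hold=37.0202 ⇒ V=37.4176 exercise | (k=8,j=2): S=114.3257, (K−S)⁺=29.4043, hold=29.0069 ⇒ V=29.4043 exercise | (k=8,j=3): S=122.9431, (K−S)⁺=20.7869, hold=20.3895 ⇒ V=20.7869 exercise | (k=8,j=4): S=132.2100, (K−S)⁺=11.5200, hold=11.1226 ⇒ V=11.5200 exercise | (k=8,j=5): S=142.1754, (K−S)⁺=1.5546, hold=3.1126 ⇒ V=3.1126 continue | (k=8,j=6): S=152.8920, (K−S)⁺=0.0000, hold=0.0000 ⇒ V=0.0000 continue | (k=8,j=7): S=164.4163, (K−S)⁺=0.0000, hold=0.0000 ⇒ V=0.0000 continue | (k=8,j=8): S=176.8092, (K−S)⁺=0.0000, hold=0.0000 ⇒ V=0.0000 continue  boundary S*=132.2100
step 7: (k=7,j=0): S=102.5188, (K−S)⁺=41.2112, hold=40.8137 ⇒ V=41.2112 exercise | (k=7,j=1): S=110.2463, (K−S)⁺=33.4837, hold=33.0863 ⇒ V=33.4837 exercise | (k=7,j=2): S=118.5561, (K−S)⁺=25.1739, hold=24.7764 ⇒ V=25.1739 exercise | (k=7,j=3): S=127.4924, (K−S)⁺=16.2376, hold=15.8402 ⇒ V=16.2376 exercise | (k=7,j=4): S=137.1022, (K−S)⁺=6.6278, hold=7.0524 ⇒ V=7.0524 continue | (k=7,j=5): S=147.4363, (K−S)⁺=0.0000, hold=1.4618 ⇒ V=1.4618 continue | (k=7,j=6): S=158.5494, (K−S)⁺=0.0000, hold=0.0000 ⇒ V=0.0000 continue | (k=7,j=7): S=170.5002, (K−S)⁺=0.0000, hold=0.0000 ⇒ V=0.0000 continue  boundary S*=127.4924
step 6: (k=6,j=0): S=106.3124, (K−S)⁺=37.4176, hold=37.0202 ⇒ V=37.4176 exercise | (k=6,j=1): S=114.3257, (K−S)⁺=29.4043, hold=29.0069 ⇒ V=29.4043 exercise | (k=6,j=2): S=122.9431, (K−S)⁺=20.7869, hold=20.3895 ⇒ V=20.7869 exercise | (k=6,j=3): S=132.2100, (K−S)⁺=11.5200, hold=11.3466 ⇒ V=11.5200 exercise | (k=6,j=4): S=142.1754, (K−S)⁺=1.5546, hold=4.0833 ⇒ V=4.0833 continue | (k=6,j=5): S=152.8920, (K−S)⁺=0.0000, hold=0.6865 ⇒ V=0.6865 continue | (k=6,j=6): S=164.4163, (K−S)⁺=0.0000, hold=0.0000 ⇒ V=0.0000 continue  boundary S*=132.2100
step 5: (k=5,j=0): S=110.2463, (K−S)⁺=33.4837, hold=33.0863 ⇒ V=33.4837 exercise | (k=5,j=1): S=118.5561, (K−S)⁺=25.1739, hold=24.7764 ⇒ V=25.1739 exercise | (k=5,j=2): S=127.4924, (K−S)⁺=16.2376, hold=15.8402 ⇒ V=16.2376 exercise | (k=5,j=3): S=137.1022, (K−S)⁺=6.6278, hold=7.5645 ⇒ V=7.5645 continue | (k=5,j=4): S=147.4363, (K−S)⁺=0.0000, hold=2.2799 ⇒ V=2.2799 continue | (k=5,j=5): S=158.5494, (K−S)⁺=0.0000, hold=0.3224 ⇒ V=0.3224 continue  boundary S*=127.4924
step 4: (k=4,j=0): S=114.3257, (K−S)⁺=29.4043, hold=29.0069 ⇒ V=29.4043 exercise | (k=4,j=1): S=122.9431, (K−S)⁺=20.7869, hold=20.3895 ⇒ V=20.7869 exercise | (k=4,j=2): S=132.2100, (K−S)⁺=11.5200, hold=11.6168 ⇒ V=11.6168 continue | (k=4,j=3): S=142.1754, (K−S)⁺=1.5546, hold=4.7554 ⇒ V=4.7554 continue | (k=4,j=4): S=152.8920, (K−S)⁺=0.0000, hold=1.2408 ⇒ V=1.2408 continue  boundary S*=122.9431
step 3: (k=3,j=0): S=118.5561, (K−S)⁺=25.1739, hold=24.7764 ⇒ V=25.1739 exercise | (k=3,j=1): S=127.4924, (K−S)⁺=16.2376, hold=15.8913 ⇒ V=16.2376 exercise | (k=3,j=2): S=137.1022, (K−S)⁺=6.6278, hold=7.9646 ⇒ V=7.9646 continue | (k=3,j=3): S=147.4363, (K−S)⁺=0.0000, hold=2.8880 ⇒ V=2.8880 continue  boundary S*=127.4924
step 2: (k=2,j=0): S=122.9431, (K−S)⁺=20.7869, hold=20.3895 ⇒ V=20.7869 exercise | (k=2,j=1): S=132.2100, (K−S)⁺=11.5200, hold=11.8279 ⇒ V=11.8279 continue | (k=2,j=2): S=142.1754, (K−S)⁺=1.5546, hold=5.2641 ⇒ V=5.2641 continue  boundary S*=122.9431
step 1: (k=1,j=0): S=127.4924, (K−S)⁺=16.2376, hold=16.0026 ⇒ V=16.2376 exercise | (k=1,j=1): S=137.1022, (K−S)⁺=6.6278, hold=8.3321 ⇒ V=8.3321 continue  boundary S*=127.4924
step 0: (k=0,j=0): S=132.2100, (K−S)⁺=11.5200, hold=12.0218 ⇒ V=12.0218 continue  boundary S*=-

price = 12.0218
boundary = - 127.4924 122.9431 127.4924 122.9431 127.4924 132.2100 127.4924 132.2100
tree:
12.0218
16.2376 8.3321
20.7869 11.8279 5.2641
25.1739 16.2376 7.9646 2.8880
29.4043 20.7869 11.6168 4.7554 1.2408
33.4837 25.1739 16.2376 7.5645 2.2799 0.3224
37.4176 29.4043 20.7869 11.5200 4.0833 0.6865 0.0000
41.2112 33.4837 25.1739 16.2376 7.0524 1.4618 0.0000 0.0000
44.8693 37.4176 29.4043 20.7869 11.5200 3.1126 0.0000 0.0000 0.0000
48.3969 41.2112 33.4837 25.1739 16.2376 6.6278 0.0000 0.0000 0.0000 0.0000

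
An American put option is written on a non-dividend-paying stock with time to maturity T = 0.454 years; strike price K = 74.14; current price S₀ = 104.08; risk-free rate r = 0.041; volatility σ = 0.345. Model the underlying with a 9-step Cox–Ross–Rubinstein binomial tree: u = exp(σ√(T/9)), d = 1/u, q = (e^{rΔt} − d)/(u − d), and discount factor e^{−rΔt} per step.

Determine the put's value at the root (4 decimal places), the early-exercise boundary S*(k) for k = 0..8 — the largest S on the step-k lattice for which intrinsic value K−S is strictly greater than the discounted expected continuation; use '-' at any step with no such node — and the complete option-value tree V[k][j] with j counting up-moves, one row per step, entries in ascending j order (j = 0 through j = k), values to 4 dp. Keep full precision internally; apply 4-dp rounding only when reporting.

price = 0.5661
boundary = - - - - - - - 60.5067 65.3816
tree:
0.5661
0.9509 0.1742
1.5743 0.3164 0.0292
2.5610 0.5701 0.0579 0.0000
4.0787 1.0171 0.1146 0.0000 0.0000
6.3273 1.7925 0.2270 0.0000 0.0000 0.0000
9.4930 3.1109 0.4495 0.0000 0.0000 0.0000 0.0000
13.6333 5.2917 0.8901 0.0000 0.0000 0.0000 0.0000 0.0000
18.1447 8.7584 1.7627 0.0000 0.0000 0.0000 0.0000 0.0000 0.0000
22.3197 13.6333 3.4907 0.0000 0.0000 0.0000 0.0000 0.0000 0.0000 0.0000

Δt=0.05044, u=1.08057, d=0.92544, q=0.49398, disc=e^(-rΔt)=0.99793
k=9 terminal: V=max(K-S,0) → 22.3197 13.6333 3.4907 0.0000 0.0000 0.0000 0.0000 0.0000 0.0000 0.0000
k=8: j=0 S=55.9953 intr=18.1447 cont=17.9915 V=18.1447[EX]; j=1 S=65.3816 intr=8.7584 cont=8.6052 V=8.7584[EX]; j=2 S=76.3413 intr=0.0000 cont=1.7627 V=1.7627[hold]; j=3 S=89.1381 intr=0.0000 cont=0.0000 V=0.0000[hold]; j=4 S=104.0800 intr=0.0000 cont=0.0000 V=0.0000[hold]; j=5 S=121.5265 intr=0.0000 cont=0.0000 V=0.0000[hold]; j=6 S=141.8976 intr=0.0000 cont=0.0000 V=0.0000[hold]; j=7 S=165.6834 intr=0.0000 cont=0.0000 V=0.0000[hold]; j=8 S=193.4563 intr=0.0000 cont=0.0000 V=0.0000[hold]  S*(8)=65.3816
k=7: j=0 S=60.5067 intr=13.6333 cont=13.4801 V=13.6333[EX]; j=1 S=70.6493 intr=3.4907 cont=5.2917 V=5.2917[hold]; j=2 S=82.4919 intr=0.0000 cont=0.8901 V=0.8901[hold]; j=3 S=96.3197 intr=0.0000 cont=0.0000 V=0.0000[hold]; j=4 S=112.4655 intr=0.0000 cont=0.0000 V=0.0000[hold]; j=5 S=131.3176 intr=0.0000 cont=0.0000 V=0.0000[hold]; j=6 S=153.3299 intr=0.0000 cont=0.0000 V=0.0000[hold]; j=7 S=179.0321 intr=0.0000 cont=0.0000 V=0.0000[hold]  S*(7)=60.5067
k=6: j=0 S=65.3816 intr=8.7584 cont=9.4930 V=9.4930[hold]; j=1 S=76.3413 intr=0.0000 cont=3.1109 V=3.1109[hold]; j=2 S=89.1381 intr=0.0000 cont=0.4495 V=0.4495[hold]; j=3 S=104.0800 intr=0.0000 cont=0.0000 V=0.0000[hold]; j=4 S=121.5265 intr=0.0000 cont=0.0000 V=0.0000[hold]; j=5 S=141.8976 intr=0.0000 cont=0.0000 V=0.0000[hold]; j=6 S=165.6834 intr=0.0000 cont=0.0000 V=0.0000[hold]  S*(6)=-
k=5: j=0 S=70.6493 intr=3.4907 cont=6.3273 V=6.3273[hold]; j=1 S=82.4919 intr=0.0000 cont=1.7925 V=1.7925[hold]; j=2 S=96.3197 intr=0.0000 cont=0.2270 V=0.2270[hold]; j=3 S=112.4655 intr=0.0000 cont=0.0000 V=0.0000[hold]; j=4 S=131.3176 intr=0.0000 cont=0.0000 V=0.0000[hold]; j=5 S=153.3299 intr=0.0000 cont=0.0000 V=0.0000[hold]  S*(5)=-
k=4: j=0 S=76.3413 intr=0.0000 cont=4.0787 V=4.0787[hold]; j=1 S=89.1381 intr=0.0000 cont=1.0171 V=1.0171[hold]; j=2 S=104.0800 intr=0.0000 cont=0.1146 V=0.1146[hold]; j=3 S=121.5265 intr=0.0000 cont=0.0000 V=0.0000[hold]; j=4 S=141.8976 intr=0.0000 cont=0.0000 V=0.0000[hold]  S*(4)=-
k=3: j=0 S=82.4919 intr=0.0000 cont=2.5610 V=2.5610[hold]; j=1 S=96.3197 intr=0.0000 cont=0.5701 V=0.5701[hold]; j=2 S=112.4655 intr=0.0000 cont=0.0579 V=0.0579[hold]; j=3 S=131.3176 intr=0.0000 cont=0.0000 V=0.0000[hold]  S*(3)=-
k=2: j=0 S=89.1381 intr=0.0000 cont=1.5743 V=1.5743[hold]; j=1 S=104.0800 intr=0.0000 cont=0.3164 V=0.3164[hold]; j=2 S=121.5265 intr=0.0000 cont=0.0292 V=0.0292[hold]  S*(2)=-
k=1: j=0 S=96.3197 intr=0.0000 cont=0.9509 V=0.9509[hold]; j=1 S=112.4655 intr=0.0000 cont=0.1742 V=0.1742[hold]  S*(1)=-
k=0: j=0 S=104.0800 intr=0.0000 cont=0.5661 V=0.5661[hold]  S*(0)=-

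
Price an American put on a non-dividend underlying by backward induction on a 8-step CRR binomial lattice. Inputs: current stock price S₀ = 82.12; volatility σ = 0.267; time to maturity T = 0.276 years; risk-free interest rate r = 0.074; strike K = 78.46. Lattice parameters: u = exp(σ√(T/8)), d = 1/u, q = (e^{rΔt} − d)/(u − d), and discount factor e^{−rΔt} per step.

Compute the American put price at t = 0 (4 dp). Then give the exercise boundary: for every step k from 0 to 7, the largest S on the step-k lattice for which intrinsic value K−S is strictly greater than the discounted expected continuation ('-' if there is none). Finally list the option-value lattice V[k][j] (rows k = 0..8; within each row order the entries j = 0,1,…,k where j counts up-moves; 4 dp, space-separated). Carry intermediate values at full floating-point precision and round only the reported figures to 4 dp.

params: Δt=0.03450 u=1.05084 d=0.95162 q=0.51337 e^(-rΔt)=0.99745
t_8 payoffs: 23.2338 17.4753 11.1163 4.0942 0.0000 0.0000 0.0000 0.0000 0.0000
t_7: node(7,0) S=58.0341 payoff=20.4259 vs cont=20.2259 → 20.4259 [stop]  node(7,1) S=64.0854 payoff=14.3746 vs cont=14.1746 → 14.3746 [stop]  node(7,2) S=70.7677 payoff=7.6923 vs cont=7.4923 → 7.6923 [stop]  node(7,3) S=78.1468 payoff=0.3132 vs cont=1.9873 → 1.9873 [wait]  node(7,4) S=86.2953 payoff=0.0000 vs cont=0.0000 → 0.0000 [wait]  node(7,5) S=95.2934 payoff=0.0000 vs cont=0.0000 → 0.0000 [wait]  node(7,6) S=105.2298 payoff=0.0000 vs cont=0.0000 → 0.0000 [wait]  node(7,7) S=116.2023 payoff=0.0000 vs cont=0.0000 → 0.0000 [wait]  ⇒ S*(7)=70.7677
t_6: node(6,0) S=60.9847 payoff=17.4753 vs cont=17.2752 → 17.4753 [stop]  node(6,1) S=67.3437 payoff=11.1163 vs cont=10.9162 → 11.1163 [stop]  node(6,2) S=74.3658 payoff=4.0942 vs cont=4.7514 → 4.7514 [wait]  node(6,3) S=82.1200 payoff=0.0000 vs cont=0.9646 → 0.9646 [wait]  node(6,4) S=90.6828 payoff=0.0000 vs cont=0.0000 → 0.0000 [wait]  node(6,5) S=100.1385 payoff=0.0000 vs cont=0.0000 → 0.0000 [wait]  node(6,6) S=110.5801 payoff=0.0000 vs cont=0.0000 → 0.0000 [wait]  ⇒ S*(6)=67.3437
t_5: node(5,0) S=64.0854 payoff=14.3746 vs cont=14.1746 → 14.3746 [stop]  node(5,1) S=70.7677 payoff=7.6923 vs cont=7.8288 → 7.8288 [wait]  node(5,2) S=78.1468 payoff=0.3132 vs cont=2.8003 → 2.8003 [wait]  node(5,3) S=86.2953 payoff=0.0000 vs cont=0.4682 → 0.4682 [wait]  node(5,4) S=95.2934 payoff=0.0000 vs cont=0.0000 → 0.0000 [wait]  node(5,5) S=105.2298 payoff=0.0000 vs cont=0.0000 → 0.0000 [wait]  ⇒ S*(5)=64.0854
t_4: node(4,0) S=67.3437 payoff=11.1163 vs cont=10.9861 → 11.1163 [stop]  node(4,1) S=74.3658 payoff=4.0942 vs cont=5.2339 → 5.2339 [wait]  node(4,2) S=82.1200 payoff=0.0000 vs cont=1.5990 → 1.5990 [wait]  node(4,3) S=90.6828 payoff=0.0000 vs cont=0.2273 → 0.2273 [wait]  node(4,4) S=100.1385 payoff=0.0000 vs cont=0.0000 → 0.0000 [wait]  ⇒ S*(4)=67.3437
t_3: node(3,0) S=70.7677 payoff=7.6923 vs cont=8.0758 → 8.0758 [wait]  node(3,1) S=78.1468 payoff=0.3132 vs cont=3.3593 → 3.3593 [wait]  node(3,2) S=86.2953 payoff=0.0000 vs cont=0.8925 → 0.8925 [wait]  node(3,3) S=95.2934 payoff=0.0000 vs cont=0.1103 → 0.1103 [wait]  ⇒ S*(3)=-
t_2: node(2,0) S=74.3658 payoff=4.0942 vs cont=5.6401 → 5.6401 [wait]  node(2,1) S=82.1200 payoff=0.0000 vs cont=2.0876 → 2.0876 [wait]  node(2,2) S=90.6828 payoff=0.0000 vs cont=0.4897 → 0.4897 [wait]  ⇒ S*(2)=-
t_1: node(1,0) S=78.1468 payoff=0.3132 vs cont=3.8066 → 3.8066 [wait]  node(1,1) S=86.2953 payoff=0.0000 vs cont=1.2641 → 1.2641 [wait]  ⇒ S*(1)=-
t_0: node(0,0) S=82.1200 payoff=0.0000 vs cont=2.4950 → 2.4950 [wait]  ⇒ S*(0)=-

price = 2.4950
boundary = - - - - 67.3437 64.0854 67.3437 70.7677
tree:
2.4950
3.8066 1.2641
5.6401 2.0876 0.4897
8.0758 3.3593 0.8925 0.1103
11.1163 5.2339 1.5990 0.2273 0.0000
14.3746 7.8288 2.8003 0.4682 0.0000 0.0000
17.4753 11.1163 4.7514 0.9646 0.0000 0.0000 0.0000
20.4259 14.3746 7.6923 1.9873 0.0000 0.0000 0.0000 0.0000
23.2338 17.4753 11.1163 4.0942 0.0000 0.0000 0.0000 0.0000 0.0000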